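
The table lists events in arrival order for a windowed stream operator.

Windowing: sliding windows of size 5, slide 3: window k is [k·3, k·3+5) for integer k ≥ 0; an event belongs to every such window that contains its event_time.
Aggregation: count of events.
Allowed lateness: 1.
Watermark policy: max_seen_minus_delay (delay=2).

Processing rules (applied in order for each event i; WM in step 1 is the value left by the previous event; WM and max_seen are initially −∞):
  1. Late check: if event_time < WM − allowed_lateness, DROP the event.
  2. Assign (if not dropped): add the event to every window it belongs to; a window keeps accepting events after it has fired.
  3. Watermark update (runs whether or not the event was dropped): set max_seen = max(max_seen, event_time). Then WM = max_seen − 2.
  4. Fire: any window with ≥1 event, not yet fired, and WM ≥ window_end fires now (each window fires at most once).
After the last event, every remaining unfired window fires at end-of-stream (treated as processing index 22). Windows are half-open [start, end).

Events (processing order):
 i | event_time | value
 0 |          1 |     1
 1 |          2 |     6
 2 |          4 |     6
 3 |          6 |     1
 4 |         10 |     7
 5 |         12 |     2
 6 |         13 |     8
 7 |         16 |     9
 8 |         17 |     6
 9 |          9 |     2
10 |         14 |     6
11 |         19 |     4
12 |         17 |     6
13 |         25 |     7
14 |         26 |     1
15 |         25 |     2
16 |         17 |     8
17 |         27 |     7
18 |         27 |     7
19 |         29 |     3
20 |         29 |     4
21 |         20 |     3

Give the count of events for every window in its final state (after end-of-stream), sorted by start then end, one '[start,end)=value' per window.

i=0 t=1 v=1: → [0,5); WM=-1
i=1 t=2 v=6: → [0,5); WM=0
i=2 t=4 v=6: → [3,8),[0,5); WM=2
i=3 t=6 v=1: → [6,11),[3,8); WM=4
i=4 t=10 v=7: → [9,14),[6,11); WM=8; [0,5) fires=3 [3,8) fires=2
i=5 t=12 v=2: → [12,17),[9,14); WM=10
i=6 t=13 v=8: → [12,17),[9,14); WM=11; [6,11) fires=2
i=7 t=16 v=9: → [15,20),[12,17); WM=14; [9,14) fires=3
i=8 t=17 v=6: → [15,20); WM=15
i=9 t=9 v=2: DROP (t<15-1); WM=15
i=10 t=14 v=6: → [12,17); WM=15
i=11 t=19 v=4: → [18,23),[15,20); WM=17; [12,17) fires=4
i=12 t=17 v=6: → [15,20); WM=17
i=13 t=25 v=7: → [24,29),[21,26); WM=23; [15,20) fires=4 [18,23) fires=1
i=14 t=26 v=1: → [24,29); WM=24
i=15 t=25 v=2: → [24,29),[21,26); WM=24
i=16 t=17 v=8: DROP (t<24-1); WM=24
i=17 t=27 v=7: → [27,32),[24,29); WM=25
i=18 t=27 v=7: → [27,32),[24,29); WM=25
i=19 t=29 v=3: → [27,32); WM=27; [21,26) fires=2
i=20 t=29 v=4: → [27,32); WM=27
i=21 t=20 v=3: DROP (t<27-1); WM=27

[0,5)=3 [3,8)=2 [6,11)=2 [9,14)=3 [12,17)=4 [15,20)=4 [18,23)=1 [21,26)=2 [24,29)=5 [27,32)=4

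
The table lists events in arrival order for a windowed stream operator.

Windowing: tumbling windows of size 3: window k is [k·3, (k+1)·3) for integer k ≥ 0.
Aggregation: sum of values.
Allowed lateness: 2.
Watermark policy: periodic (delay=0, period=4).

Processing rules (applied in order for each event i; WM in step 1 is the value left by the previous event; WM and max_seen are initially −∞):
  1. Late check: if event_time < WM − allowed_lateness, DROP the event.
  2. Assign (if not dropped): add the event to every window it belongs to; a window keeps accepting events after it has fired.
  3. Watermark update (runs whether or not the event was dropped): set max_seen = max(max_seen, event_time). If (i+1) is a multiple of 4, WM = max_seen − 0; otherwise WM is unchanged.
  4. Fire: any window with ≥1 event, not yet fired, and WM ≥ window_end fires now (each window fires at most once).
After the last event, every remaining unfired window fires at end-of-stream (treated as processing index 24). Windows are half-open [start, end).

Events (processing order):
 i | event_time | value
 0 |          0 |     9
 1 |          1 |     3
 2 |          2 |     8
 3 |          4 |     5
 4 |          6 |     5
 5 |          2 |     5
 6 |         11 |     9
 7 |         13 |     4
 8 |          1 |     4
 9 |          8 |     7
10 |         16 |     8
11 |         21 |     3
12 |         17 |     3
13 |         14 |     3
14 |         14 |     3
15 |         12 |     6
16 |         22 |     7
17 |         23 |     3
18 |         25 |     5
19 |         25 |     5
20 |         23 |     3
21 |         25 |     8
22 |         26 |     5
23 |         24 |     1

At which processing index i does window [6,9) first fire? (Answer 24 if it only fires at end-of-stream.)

i=0 t=0 v=9: → [0,3); WM=−∞
i=1 t=1 v=3: → [0,3); WM=−∞
i=2 t=2 v=8: → [0,3); WM=−∞
i=3 t=4 v=5: → [3,6); WM=4; [0,3) fires=20
i=4 t=6 v=5: → [6,9); WM=4
i=5 t=2 v=5: → [0,3); WM=4
i=6 t=11 v=9: → [9,12); WM=4
i=7 t=13 v=4: → [12,15); WM=13; [3,6) fires=5 [6,9) fires=5 [9,12) fires=9
i=8 t=1 v=4: DROP (t<13-2); WM=13
i=9 t=8 v=7: DROP (t<13-2); WM=13
i=10 t=16 v=8: → [15,18); WM=13
i=11 t=21 v=3: → [21,24); WM=21; [12,15) fires=4 [15,18) fires=8
i=12 t=17 v=3: DROP (t<21-2); WM=21
i=13 t=14 v=3: DROP (t<21-2); WM=21
i=14 t=14 v=3: DROP (t<21-2); WM=21
i=15 t=12 v=6: DROP (t<21-2); WM=21
i=16 t=22 v=7: → [21,24); WM=21
i=17 t=23 v=3: → [21,24); WM=21
i=18 t=25 v=5: → [24,27); WM=21
i=19 t=25 v=5: → [24,27); WM=25; [21,24) fires=13
i=20 t=23 v=3: → [21,24); WM=25
i=21 t=25 v=8: → [24,27); WM=25
i=22 t=26 v=5: → [24,27); WM=25
i=23 t=24 v=1: → [24,27); WM=26

7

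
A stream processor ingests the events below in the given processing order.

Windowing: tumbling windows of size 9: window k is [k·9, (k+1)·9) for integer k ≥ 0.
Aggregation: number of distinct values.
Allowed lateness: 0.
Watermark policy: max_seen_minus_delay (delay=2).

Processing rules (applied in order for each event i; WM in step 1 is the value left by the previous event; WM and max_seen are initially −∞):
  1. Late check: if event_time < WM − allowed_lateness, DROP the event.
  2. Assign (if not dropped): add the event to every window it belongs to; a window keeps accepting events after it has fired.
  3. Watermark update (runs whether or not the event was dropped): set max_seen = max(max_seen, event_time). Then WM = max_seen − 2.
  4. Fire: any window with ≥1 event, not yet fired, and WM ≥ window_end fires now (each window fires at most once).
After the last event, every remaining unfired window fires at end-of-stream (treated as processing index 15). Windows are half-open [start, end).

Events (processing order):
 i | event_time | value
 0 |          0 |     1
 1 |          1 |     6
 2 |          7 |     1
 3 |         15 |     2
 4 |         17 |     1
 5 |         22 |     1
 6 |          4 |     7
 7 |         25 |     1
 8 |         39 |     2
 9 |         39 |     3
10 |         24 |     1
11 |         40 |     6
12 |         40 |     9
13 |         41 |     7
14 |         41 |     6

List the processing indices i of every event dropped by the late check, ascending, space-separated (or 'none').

6 10

i=0 t=0 v=1: → [0,9); WM=-2
i=1 t=1 v=6: → [0,9); WM=-1
i=2 t=7 v=1: → [0,9); WM=5
i=3 t=15 v=2: → [9,18); WM=13; [0,9) fires=2
i=4 t=17 v=1: → [9,18); WM=15
i=5 t=22 v=1: → [18,27); WM=20; [9,18) fires=2
i=6 t=4 v=7: DROP (t<20-0); WM=20
i=7 t=25 v=1: → [18,27); WM=23
i=8 t=39 v=2: → [36,45); WM=37; [18,27) fires=1
i=9 t=39 v=3: → [36,45); WM=37
i=10 t=24 v=1: DROP (t<37-0); WM=37
i=11 t=40 v=6: → [36,45); WM=38
i=12 t=40 v=9: → [36,45); WM=38
i=13 t=41 v=7: → [36,45); WM=39
i=14 t=41 v=6: → [36,45); WM=39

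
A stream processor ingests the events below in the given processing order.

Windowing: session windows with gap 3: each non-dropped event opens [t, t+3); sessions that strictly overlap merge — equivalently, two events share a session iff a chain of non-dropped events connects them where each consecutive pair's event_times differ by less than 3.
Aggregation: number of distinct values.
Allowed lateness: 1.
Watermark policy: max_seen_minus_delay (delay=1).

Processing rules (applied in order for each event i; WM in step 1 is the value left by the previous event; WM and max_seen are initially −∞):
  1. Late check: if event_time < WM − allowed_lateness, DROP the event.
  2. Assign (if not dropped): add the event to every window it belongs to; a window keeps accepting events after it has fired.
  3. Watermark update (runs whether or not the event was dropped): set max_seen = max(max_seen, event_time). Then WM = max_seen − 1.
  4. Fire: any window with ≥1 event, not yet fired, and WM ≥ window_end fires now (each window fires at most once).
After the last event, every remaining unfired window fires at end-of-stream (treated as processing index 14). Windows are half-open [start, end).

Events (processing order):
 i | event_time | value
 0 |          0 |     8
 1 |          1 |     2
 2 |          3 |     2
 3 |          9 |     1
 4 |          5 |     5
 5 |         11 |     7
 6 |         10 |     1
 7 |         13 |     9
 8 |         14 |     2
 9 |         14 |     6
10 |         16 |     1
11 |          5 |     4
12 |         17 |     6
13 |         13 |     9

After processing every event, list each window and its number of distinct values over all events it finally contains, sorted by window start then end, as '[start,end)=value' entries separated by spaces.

[0,6)=2 [9,20)=5

i=0 t=0 v=8: → [0,3); WM=-1
i=1 t=1 v=2: → [0,4); WM=0
i=2 t=3 v=2: → [0,6); WM=2
i=3 t=9 v=1: → [9,12); WM=8
i=4 t=5 v=5: DROP (t<8-1); WM=8
i=5 t=11 v=7: → [9,14); WM=10
i=6 t=10 v=1: → [9,14); WM=10
i=7 t=13 v=9: → [9,16); WM=12
i=8 t=14 v=2: → [9,17); WM=13
i=9 t=14 v=6: → [9,17); WM=13
i=10 t=16 v=1: → [9,19); WM=15
i=11 t=5 v=4: DROP (t<15-1); WM=15
i=12 t=17 v=6: → [9,20); WM=16
i=13 t=13 v=9: DROP (t<16-1); WM=16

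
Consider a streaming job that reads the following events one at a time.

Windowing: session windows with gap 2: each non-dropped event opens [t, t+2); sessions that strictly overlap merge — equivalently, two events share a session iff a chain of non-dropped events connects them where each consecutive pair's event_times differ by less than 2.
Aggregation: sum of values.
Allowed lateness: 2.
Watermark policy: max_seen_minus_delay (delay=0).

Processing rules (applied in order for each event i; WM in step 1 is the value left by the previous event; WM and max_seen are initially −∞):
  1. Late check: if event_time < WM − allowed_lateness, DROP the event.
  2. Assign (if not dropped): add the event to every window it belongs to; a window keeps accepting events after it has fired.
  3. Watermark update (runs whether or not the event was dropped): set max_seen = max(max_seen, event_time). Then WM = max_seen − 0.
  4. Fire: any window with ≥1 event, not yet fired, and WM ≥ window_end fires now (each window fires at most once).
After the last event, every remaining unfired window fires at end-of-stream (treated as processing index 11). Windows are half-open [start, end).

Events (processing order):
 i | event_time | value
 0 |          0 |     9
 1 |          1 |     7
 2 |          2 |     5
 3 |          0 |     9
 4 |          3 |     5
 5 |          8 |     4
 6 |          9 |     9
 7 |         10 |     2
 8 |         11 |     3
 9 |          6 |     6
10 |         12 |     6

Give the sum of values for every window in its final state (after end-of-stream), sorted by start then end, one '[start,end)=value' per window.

[0,5)=35 [8,14)=24

i=0 t=0 v=9: → [0,2); WM=0
i=1 t=1 v=7: → [0,3); WM=1
i=2 t=2 v=5: → [0,4); WM=2
i=3 t=0 v=9: → [0,4); WM=2
i=4 t=3 v=5: → [0,5); WM=3
i=5 t=8 v=4: → [8,10); WM=8
i=6 t=9 v=9: → [8,11); WM=9
i=7 t=10 v=2: → [8,12); WM=10
i=8 t=11 v=3: → [8,13); WM=11
i=9 t=6 v=6: DROP (t<11-2); WM=11
i=10 t=12 v=6: → [8,14); WM=12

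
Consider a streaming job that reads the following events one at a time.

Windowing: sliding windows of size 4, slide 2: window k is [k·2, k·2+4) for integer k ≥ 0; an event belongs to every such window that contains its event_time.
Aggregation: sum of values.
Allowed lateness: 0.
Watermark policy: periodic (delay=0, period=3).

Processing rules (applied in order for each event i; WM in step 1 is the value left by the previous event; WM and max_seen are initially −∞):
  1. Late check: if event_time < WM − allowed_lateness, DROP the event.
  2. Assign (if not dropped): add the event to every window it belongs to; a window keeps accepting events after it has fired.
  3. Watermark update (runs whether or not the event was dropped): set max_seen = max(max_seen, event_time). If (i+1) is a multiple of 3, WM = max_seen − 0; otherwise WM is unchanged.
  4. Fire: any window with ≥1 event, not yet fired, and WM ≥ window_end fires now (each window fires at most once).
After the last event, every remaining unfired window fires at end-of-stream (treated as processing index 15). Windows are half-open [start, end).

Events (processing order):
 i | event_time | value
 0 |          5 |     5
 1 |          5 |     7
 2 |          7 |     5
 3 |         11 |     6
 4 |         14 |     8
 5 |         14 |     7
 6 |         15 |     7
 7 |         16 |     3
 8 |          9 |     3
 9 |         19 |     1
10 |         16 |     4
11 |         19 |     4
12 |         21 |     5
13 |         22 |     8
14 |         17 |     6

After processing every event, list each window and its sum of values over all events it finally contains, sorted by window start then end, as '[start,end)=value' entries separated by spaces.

i=0 t=5 v=5: → [4,8),[2,6); WM=−∞
i=1 t=5 v=7: → [4,8),[2,6); WM=−∞
i=2 t=7 v=5: → [6,10),[4,8); WM=7; [2,6) fires=12
i=3 t=11 v=6: → [10,14),[8,12); WM=7
i=4 t=14 v=8: → [14,18),[12,16); WM=7
i=5 t=14 v=7: → [14,18),[12,16); WM=14; [4,8) fires=17 [6,10) fires=5 [8,12) fires=6 [10,14) fires=6
i=6 t=15 v=7: → [14,18),[12,16); WM=14
i=7 t=16 v=3: → [16,20),[14,18); WM=14
i=8 t=9 v=3: DROP (t<14-0); WM=16; [12,16) fires=22
i=9 t=19 v=1: → [18,22),[16,20); WM=16
i=10 t=16 v=4: → [16,20),[14,18); WM=16
i=11 t=19 v=4: → [18,22),[16,20); WM=19; [14,18) fires=29
i=12 t=21 v=5: → [20,24),[18,22); WM=19
i=13 t=22 v=8: → [22,26),[20,24); WM=19
i=14 t=17 v=6: DROP (t<19-0); WM=22; [16,20) fires=12 [18,22) fires=10

[2,6)=12 [4,8)=17 [6,10)=5 [8,12)=6 [10,14)=6 [12,16)=22 [14,18)=29 [16,20)=12 [18,22)=10 [20,24)=13 [22,26)=8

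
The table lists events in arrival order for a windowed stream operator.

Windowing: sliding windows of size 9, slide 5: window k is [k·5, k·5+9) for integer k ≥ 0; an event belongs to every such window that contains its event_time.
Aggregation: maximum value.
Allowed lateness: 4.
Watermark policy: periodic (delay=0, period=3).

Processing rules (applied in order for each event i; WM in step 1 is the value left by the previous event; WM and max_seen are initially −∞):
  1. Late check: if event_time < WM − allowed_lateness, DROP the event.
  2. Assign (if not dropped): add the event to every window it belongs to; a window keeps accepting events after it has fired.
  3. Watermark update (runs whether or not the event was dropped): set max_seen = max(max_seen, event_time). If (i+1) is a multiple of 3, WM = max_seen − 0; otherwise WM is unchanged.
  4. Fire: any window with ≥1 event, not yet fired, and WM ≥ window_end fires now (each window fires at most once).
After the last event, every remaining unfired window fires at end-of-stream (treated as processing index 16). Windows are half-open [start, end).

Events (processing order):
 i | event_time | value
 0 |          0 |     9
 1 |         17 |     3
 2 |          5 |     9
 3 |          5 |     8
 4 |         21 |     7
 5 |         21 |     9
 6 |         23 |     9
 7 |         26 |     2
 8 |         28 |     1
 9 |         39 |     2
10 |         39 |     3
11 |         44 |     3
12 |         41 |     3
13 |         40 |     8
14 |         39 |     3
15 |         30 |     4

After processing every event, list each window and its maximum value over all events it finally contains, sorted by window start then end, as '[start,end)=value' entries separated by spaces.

[0,9)=9 [5,14)=9 [10,19)=3 [15,24)=9 [20,29)=9 [25,34)=2 [35,44)=8 [40,49)=8

i=0 t=0 v=9: → [0,9); WM=−∞
i=1 t=17 v=3: → [15,24),[10,19); WM=−∞
i=2 t=5 v=9: → [5,14),[0,9); WM=17; [0,9) fires=9 [5,14) fires=9
i=3 t=5 v=8: DROP (t<17-4); WM=17
i=4 t=21 v=7: → [20,29),[15,24); WM=17
i=5 t=21 v=9: → [20,29),[15,24); WM=21; [10,19) fires=3
i=6 t=23 v=9: → [20,29),[15,24); WM=21
i=7 t=26 v=2: → [25,34),[20,29); WM=21
i=8 t=28 v=1: → [25,34),[20,29); WM=28; [15,24) fires=9
i=9 t=39 v=2: → [35,44); WM=28
i=10 t=39 v=3: → [35,44); WM=28
i=11 t=44 v=3: → [40,49); WM=44; [20,29) fires=9 [25,34) fires=2 [35,44) fires=3
i=12 t=41 v=3: → [40,49),[35,44); WM=44
i=13 t=40 v=8: → [40,49),[35,44); WM=44
i=14 t=39 v=3: DROP (t<44-4); WM=44
i=15 t=30 v=4: DROP (t<44-4); WM=44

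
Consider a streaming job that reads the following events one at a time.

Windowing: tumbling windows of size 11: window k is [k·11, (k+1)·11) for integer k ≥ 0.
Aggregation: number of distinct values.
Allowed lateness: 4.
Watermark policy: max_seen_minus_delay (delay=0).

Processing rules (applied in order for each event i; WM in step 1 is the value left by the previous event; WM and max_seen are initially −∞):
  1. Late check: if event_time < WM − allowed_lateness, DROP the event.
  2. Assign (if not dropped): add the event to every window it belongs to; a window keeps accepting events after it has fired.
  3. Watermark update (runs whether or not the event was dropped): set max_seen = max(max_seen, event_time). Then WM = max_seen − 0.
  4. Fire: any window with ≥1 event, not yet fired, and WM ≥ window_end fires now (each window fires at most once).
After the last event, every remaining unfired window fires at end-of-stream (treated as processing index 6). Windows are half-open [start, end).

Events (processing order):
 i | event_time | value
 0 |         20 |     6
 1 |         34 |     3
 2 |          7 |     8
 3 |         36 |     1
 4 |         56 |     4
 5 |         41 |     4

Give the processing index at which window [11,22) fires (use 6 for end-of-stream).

i=0 t=20 v=6: → [11,22); WM=20
i=1 t=34 v=3: → [33,44); WM=34; [11,22) fires=1
i=2 t=7 v=8: DROP (t<34-4); WM=34
i=3 t=36 v=1: → [33,44); WM=36
i=4 t=56 v=4: → [55,66); WM=56; [33,44) fires=2
i=5 t=41 v=4: DROP (t<56-4); WM=56

1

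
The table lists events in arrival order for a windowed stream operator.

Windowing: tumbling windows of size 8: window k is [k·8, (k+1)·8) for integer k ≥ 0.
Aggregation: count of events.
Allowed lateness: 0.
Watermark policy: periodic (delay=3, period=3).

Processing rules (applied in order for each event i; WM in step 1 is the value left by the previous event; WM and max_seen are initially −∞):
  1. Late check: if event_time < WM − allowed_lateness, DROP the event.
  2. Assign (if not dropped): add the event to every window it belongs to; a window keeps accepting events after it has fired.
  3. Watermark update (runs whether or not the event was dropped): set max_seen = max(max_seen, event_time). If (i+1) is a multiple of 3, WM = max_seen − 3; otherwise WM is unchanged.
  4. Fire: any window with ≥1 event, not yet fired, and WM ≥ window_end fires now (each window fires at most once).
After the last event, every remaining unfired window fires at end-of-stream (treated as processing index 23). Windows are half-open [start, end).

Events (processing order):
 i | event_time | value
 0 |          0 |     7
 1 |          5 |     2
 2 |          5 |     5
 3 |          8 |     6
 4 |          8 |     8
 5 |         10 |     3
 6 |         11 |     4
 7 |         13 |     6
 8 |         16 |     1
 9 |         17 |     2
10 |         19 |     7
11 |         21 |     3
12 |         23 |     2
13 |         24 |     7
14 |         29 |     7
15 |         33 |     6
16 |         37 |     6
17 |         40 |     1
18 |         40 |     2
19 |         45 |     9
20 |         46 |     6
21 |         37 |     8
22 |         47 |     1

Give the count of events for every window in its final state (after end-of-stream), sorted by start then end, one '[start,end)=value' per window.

[0,8)=3 [8,16)=5 [16,24)=5 [24,32)=2 [32,40)=2 [40,48)=5

i=0 t=0 v=7: → [0,8); WM=−∞
i=1 t=5 v=2: → [0,8); WM=−∞
i=2 t=5 v=5: → [0,8); WM=2
i=3 t=8 v=6: → [8,16); WM=2
i=4 t=8 v=8: → [8,16); WM=2
i=5 t=10 v=3: → [8,16); WM=7
i=6 t=11 v=4: → [8,16); WM=7
i=7 t=13 v=6: → [8,16); WM=7
i=8 t=16 v=1: → [16,24); WM=13; [0,8) fires=3
i=9 t=17 v=2: → [16,24); WM=13
i=10 t=19 v=7: → [16,24); WM=13
i=11 t=21 v=3: → [16,24); WM=18; [8,16) fires=5
i=12 t=23 v=2: → [16,24); WM=18
i=13 t=24 v=7: → [24,32); WM=18
i=14 t=29 v=7: → [24,32); WM=26; [16,24) fires=5
i=15 t=33 v=6: → [32,40); WM=26
i=16 t=37 v=6: → [32,40); WM=26
i=17 t=40 v=1: → [40,48); WM=37; [24,32) fires=2
i=18 t=40 v=2: → [40,48); WM=37
i=19 t=45 v=9: → [40,48); WM=37
i=20 t=46 v=6: → [40,48); WM=43; [32,40) fires=2
i=21 t=37 v=8: DROP (t<43-0); WM=43
i=22 t=47 v=1: → [40,48); WM=43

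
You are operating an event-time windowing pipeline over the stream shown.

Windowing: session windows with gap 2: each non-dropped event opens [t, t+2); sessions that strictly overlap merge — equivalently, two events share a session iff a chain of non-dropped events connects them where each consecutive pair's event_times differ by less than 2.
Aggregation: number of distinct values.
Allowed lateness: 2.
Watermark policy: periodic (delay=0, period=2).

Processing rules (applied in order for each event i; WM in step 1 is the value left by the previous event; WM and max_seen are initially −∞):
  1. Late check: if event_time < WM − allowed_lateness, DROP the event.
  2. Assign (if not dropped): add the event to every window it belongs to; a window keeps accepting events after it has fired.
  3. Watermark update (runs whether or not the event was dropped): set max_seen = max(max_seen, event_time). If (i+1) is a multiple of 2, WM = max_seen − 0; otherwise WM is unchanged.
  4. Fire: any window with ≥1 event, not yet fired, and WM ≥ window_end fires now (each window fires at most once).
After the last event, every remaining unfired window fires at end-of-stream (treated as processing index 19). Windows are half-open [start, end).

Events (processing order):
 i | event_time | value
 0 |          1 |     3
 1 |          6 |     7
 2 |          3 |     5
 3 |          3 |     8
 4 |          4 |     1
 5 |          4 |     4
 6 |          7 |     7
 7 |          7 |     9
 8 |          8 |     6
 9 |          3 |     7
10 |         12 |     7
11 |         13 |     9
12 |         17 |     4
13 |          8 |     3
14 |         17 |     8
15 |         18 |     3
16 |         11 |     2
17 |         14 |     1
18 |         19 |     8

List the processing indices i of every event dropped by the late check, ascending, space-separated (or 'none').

2 3 9 13 16 17

i=0 t=1 v=3: → [1,3); WM=−∞
i=1 t=6 v=7: → [6,8); WM=6
i=2 t=3 v=5: DROP (t<6-2); WM=6
i=3 t=3 v=8: DROP (t<6-2); WM=6
i=4 t=4 v=1: → [4,6); WM=6
i=5 t=4 v=4: → [4,6); WM=6
i=6 t=7 v=7: → [6,9); WM=6
i=7 t=7 v=9: → [6,9); WM=7
i=8 t=8 v=6: → [6,10); WM=7
i=9 t=3 v=7: DROP (t<7-2); WM=8
i=10 t=12 v=7: → [12,14); WM=8
i=11 t=13 v=9: → [12,15); WM=13
i=12 t=17 v=4: → [17,19); WM=13
i=13 t=8 v=3: DROP (t<13-2); WM=17
i=14 t=17 v=8: → [17,19); WM=17
i=15 t=18 v=3: → [17,20); WM=18
i=16 t=11 v=2: DROP (t<18-2); WM=18
i=17 t=14 v=1: DROP (t<18-2); WM=18
i=18 t=19 v=8: → [17,21); WM=18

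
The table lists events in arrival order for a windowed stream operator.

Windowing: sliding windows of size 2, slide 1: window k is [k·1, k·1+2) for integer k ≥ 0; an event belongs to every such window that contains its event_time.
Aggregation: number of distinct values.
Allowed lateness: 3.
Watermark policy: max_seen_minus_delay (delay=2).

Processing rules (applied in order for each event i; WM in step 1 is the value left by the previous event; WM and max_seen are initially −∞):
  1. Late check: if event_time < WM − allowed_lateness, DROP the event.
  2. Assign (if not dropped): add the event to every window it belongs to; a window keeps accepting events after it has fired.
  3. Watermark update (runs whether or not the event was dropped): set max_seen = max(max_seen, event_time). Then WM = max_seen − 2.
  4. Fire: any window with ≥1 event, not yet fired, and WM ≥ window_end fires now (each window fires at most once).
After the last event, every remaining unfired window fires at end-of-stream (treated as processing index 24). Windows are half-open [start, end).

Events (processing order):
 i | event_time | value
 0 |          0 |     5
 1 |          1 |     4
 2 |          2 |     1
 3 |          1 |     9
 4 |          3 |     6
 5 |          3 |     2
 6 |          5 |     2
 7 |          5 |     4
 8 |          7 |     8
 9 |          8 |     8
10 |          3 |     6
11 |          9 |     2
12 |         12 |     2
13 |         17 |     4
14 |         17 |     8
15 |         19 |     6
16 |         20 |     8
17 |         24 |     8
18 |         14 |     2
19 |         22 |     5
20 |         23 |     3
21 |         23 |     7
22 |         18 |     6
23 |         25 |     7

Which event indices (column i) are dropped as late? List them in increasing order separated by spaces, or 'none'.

18 22

i=0 t=0 v=5: → [0,2); WM=-2
i=1 t=1 v=4: → [1,3),[0,2); WM=-1
i=2 t=2 v=1: → [2,4),[1,3); WM=0
i=3 t=1 v=9: → [1,3),[0,2); WM=0
i=4 t=3 v=6: → [3,5),[2,4); WM=1
i=5 t=3 v=2: → [3,5),[2,4); WM=1
i=6 t=5 v=2: → [5,7),[4,6); WM=3; [0,2) fires=3 [1,3) fires=3
i=7 t=5 v=4: → [5,7),[4,6); WM=3
i=8 t=7 v=8: → [7,9),[6,8); WM=5; [2,4) fires=3 [3,5) fires=2
i=9 t=8 v=8: → [8,10),[7,9); WM=6; [4,6) fires=2
i=10 t=3 v=6: → [3,5),[2,4); WM=6
i=11 t=9 v=2: → [9,11),[8,10); WM=7; [5,7) fires=2
i=12 t=12 v=2: → [12,14),[11,13); WM=10; [6,8) fires=1 [7,9) fires=1 [8,10) fires=2
i=13 t=17 v=4: → [17,19),[16,18); WM=15; [9,11) fires=1 [11,13) fires=1 [12,14) fires=1
i=14 t=17 v=8: → [17,19),[16,18); WM=15
i=15 t=19 v=6: → [19,21),[18,20); WM=17
i=16 t=20 v=8: → [20,22),[19,21); WM=18; [16,18) fires=2
i=17 t=24 v=8: → [24,26),[23,25); WM=22; [17,19) fires=2 [18,20) fires=1 [19,21) fires=2 [20,22) fires=1
i=18 t=14 v=2: DROP (t<22-3); WM=22
i=19 t=22 v=5: → [22,24),[21,23); WM=22
i=20 t=23 v=3: → [23,25),[22,24); WM=22
i=21 t=23 v=7: → [23,25),[22,24); WM=22
i=22 t=18 v=6: DROP (t<22-3); WM=22
i=23 t=25 v=7: → [25,27),[24,26); WM=23; [21,23) fires=1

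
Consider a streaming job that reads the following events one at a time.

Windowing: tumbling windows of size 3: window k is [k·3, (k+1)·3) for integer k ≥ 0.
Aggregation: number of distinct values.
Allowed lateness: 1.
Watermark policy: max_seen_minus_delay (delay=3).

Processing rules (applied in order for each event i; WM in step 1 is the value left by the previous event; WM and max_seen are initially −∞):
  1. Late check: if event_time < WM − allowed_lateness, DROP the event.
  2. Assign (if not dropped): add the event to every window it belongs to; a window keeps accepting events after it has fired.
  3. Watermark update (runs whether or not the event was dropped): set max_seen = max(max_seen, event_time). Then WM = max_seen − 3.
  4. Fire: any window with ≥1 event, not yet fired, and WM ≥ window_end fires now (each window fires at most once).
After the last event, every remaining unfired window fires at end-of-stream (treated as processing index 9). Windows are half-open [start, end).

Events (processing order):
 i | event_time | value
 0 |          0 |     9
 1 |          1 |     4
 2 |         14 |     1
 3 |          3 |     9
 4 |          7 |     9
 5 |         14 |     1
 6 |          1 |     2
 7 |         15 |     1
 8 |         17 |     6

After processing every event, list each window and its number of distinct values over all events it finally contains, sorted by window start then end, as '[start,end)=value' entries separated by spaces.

i=0 t=0 v=9: → [0,3); WM=-3
i=1 t=1 v=4: → [0,3); WM=-2
i=2 t=14 v=1: → [12,15); WM=11; [0,3) fires=2
i=3 t=3 v=9: DROP (t<11-1); WM=11
i=4 t=7 v=9: DROP (t<11-1); WM=11
i=5 t=14 v=1: → [12,15); WM=11
i=6 t=1 v=2: DROP (t<11-1); WM=11
i=7 t=15 v=1: → [15,18); WM=12
i=8 t=17 v=6: → [15,18); WM=14

[0,3)=2 [12,15)=1 [15,18)=2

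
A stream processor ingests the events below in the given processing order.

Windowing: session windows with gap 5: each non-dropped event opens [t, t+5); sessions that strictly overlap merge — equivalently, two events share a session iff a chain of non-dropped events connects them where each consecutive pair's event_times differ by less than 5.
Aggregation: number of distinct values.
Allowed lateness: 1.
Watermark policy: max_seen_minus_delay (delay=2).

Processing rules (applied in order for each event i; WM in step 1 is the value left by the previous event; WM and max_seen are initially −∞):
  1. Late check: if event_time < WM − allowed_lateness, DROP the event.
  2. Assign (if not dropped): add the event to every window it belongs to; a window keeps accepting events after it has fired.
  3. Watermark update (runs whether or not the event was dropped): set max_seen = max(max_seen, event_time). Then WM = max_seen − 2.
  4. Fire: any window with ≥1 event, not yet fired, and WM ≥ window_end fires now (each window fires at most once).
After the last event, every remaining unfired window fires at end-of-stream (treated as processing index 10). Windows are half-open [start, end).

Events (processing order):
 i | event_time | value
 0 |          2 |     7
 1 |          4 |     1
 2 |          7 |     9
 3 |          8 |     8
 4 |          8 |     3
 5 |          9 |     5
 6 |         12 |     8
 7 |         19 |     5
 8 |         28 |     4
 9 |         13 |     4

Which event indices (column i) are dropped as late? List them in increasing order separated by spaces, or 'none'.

i=0 t=2 v=7: → [2,7); WM=0
i=1 t=4 v=1: → [2,9); WM=2
i=2 t=7 v=9: → [2,12); WM=5
i=3 t=8 v=8: → [2,13); WM=6
i=4 t=8 v=3: → [2,13); WM=6
i=5 t=9 v=5: → [2,14); WM=7
i=6 t=12 v=8: → [2,17); WM=10
i=7 t=19 v=5: → [19,24); WM=17
i=8 t=28 v=4: → [28,33); WM=26
i=9 t=13 v=4: DROP (t<26-1); WM=26

9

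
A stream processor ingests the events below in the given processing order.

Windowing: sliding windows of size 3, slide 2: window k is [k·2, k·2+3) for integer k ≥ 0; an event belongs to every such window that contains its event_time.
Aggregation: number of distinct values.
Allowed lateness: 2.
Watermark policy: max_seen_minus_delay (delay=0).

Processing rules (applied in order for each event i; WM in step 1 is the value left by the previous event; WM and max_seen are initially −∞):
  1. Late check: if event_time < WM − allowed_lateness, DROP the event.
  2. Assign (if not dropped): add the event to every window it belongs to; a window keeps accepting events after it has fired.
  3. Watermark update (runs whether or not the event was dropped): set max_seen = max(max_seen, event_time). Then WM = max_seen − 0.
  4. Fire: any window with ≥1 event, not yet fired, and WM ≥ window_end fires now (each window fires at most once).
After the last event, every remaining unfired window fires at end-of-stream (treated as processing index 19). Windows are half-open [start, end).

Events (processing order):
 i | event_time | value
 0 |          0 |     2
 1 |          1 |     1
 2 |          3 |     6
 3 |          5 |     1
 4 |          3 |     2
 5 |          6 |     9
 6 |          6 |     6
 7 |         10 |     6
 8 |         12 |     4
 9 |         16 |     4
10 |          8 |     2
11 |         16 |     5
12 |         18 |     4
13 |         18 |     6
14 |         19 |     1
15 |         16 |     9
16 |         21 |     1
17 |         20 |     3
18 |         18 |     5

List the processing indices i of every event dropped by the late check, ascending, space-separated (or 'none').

10 15 18

i=0 t=0 v=2: → [0,3); WM=0
i=1 t=1 v=1: → [0,3); WM=1
i=2 t=3 v=6: → [2,5); WM=3; [0,3) fires=2
i=3 t=5 v=1: → [4,7); WM=5; [2,5) fires=1
i=4 t=3 v=2: → [2,5); WM=5
i=5 t=6 v=9: → [6,9),[4,7); WM=6
i=6 t=6 v=6: → [6,9),[4,7); WM=6
i=7 t=10 v=6: → [10,13),[8,11); WM=10; [4,7) fires=3 [6,9) fires=2
i=8 t=12 v=4: → [12,15),[10,13); WM=12; [8,11) fires=1
i=9 t=16 v=4: → [16,19),[14,17); WM=16; [10,13) fires=2 [12,15) fires=1
i=10 t=8 v=2: DROP (t<16-2); WM=16
i=11 t=16 v=5: → [16,19),[14,17); WM=16
i=12 t=18 v=4: → [18,21),[16,19); WM=18; [14,17) fires=2
i=13 t=18 v=6: → [18,21),[16,19); WM=18
i=14 t=19 v=1: → [18,21); WM=19; [16,19) fires=3
i=15 t=16 v=9: DROP (t<19-2); WM=19
i=16 t=21 v=1: → [20,23); WM=21; [18,21) fires=3
i=17 t=20 v=3: → [20,23),[18,21); WM=21
i=18 t=18 v=5: DROP (t<21-2); WM=21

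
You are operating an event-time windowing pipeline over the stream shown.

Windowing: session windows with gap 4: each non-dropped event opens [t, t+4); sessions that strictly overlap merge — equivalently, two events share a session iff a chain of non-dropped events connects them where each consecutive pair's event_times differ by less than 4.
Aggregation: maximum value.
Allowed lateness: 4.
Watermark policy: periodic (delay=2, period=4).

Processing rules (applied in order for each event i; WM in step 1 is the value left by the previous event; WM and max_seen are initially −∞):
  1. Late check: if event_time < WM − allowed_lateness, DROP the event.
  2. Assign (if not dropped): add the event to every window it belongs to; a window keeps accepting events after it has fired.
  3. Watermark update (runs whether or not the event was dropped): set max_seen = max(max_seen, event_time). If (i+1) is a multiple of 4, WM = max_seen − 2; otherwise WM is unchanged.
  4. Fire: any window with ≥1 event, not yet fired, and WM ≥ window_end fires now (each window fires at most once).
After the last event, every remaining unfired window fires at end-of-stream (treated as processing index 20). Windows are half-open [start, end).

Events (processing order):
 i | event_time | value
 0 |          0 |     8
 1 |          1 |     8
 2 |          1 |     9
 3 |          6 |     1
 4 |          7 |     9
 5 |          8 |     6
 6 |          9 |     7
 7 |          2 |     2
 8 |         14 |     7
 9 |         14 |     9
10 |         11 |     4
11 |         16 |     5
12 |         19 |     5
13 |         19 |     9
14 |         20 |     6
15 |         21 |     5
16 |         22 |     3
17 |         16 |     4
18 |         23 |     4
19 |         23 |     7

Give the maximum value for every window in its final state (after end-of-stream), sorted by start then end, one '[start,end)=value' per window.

[0,6)=9 [6,27)=9

i=0 t=0 v=8: → [0,4); WM=−∞
i=1 t=1 v=8: → [0,5); WM=−∞
i=2 t=1 v=9: → [0,5); WM=−∞
i=3 t=6 v=1: → [6,10); WM=4
i=4 t=7 v=9: → [6,11); WM=4
i=5 t=8 v=6: → [6,12); WM=4
i=6 t=9 v=7: → [6,13); WM=4
i=7 t=2 v=2: → [0,6); WM=7
i=8 t=14 v=7: → [14,18); WM=7
i=9 t=14 v=9: → [14,18); WM=7
i=10 t=11 v=4: → [6,18); WM=7
i=11 t=16 v=5: → [6,20); WM=14
i=12 t=19 v=5: → [6,23); WM=14
i=13 t=19 v=9: → [6,23); WM=14
i=14 t=20 v=6: → [6,24); WM=14
i=15 t=21 v=5: → [6,25); WM=19
i=16 t=22 v=3: → [6,26); WM=19
i=17 t=16 v=4: → [6,26); WM=19
i=18 t=23 v=4: → [6,27); WM=19
i=19 t=23 v=7: → [6,27); WM=21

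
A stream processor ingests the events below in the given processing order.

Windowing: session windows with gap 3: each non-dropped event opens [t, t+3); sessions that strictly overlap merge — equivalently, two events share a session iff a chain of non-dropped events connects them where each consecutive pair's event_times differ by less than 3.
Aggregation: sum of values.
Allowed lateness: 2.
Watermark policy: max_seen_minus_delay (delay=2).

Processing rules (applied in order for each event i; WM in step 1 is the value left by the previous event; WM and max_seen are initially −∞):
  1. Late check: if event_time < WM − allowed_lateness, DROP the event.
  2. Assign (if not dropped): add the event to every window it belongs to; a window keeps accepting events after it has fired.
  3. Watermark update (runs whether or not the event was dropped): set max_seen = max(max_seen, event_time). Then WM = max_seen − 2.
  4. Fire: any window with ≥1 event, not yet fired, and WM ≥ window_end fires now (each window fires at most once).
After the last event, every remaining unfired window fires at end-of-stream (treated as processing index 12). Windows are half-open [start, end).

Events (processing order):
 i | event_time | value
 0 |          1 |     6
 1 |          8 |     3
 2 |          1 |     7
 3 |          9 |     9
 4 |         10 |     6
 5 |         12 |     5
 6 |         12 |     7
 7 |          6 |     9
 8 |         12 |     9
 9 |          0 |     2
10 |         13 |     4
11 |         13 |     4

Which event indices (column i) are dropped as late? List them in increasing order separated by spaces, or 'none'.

i=0 t=1 v=6: → [1,4); WM=-1
i=1 t=8 v=3: → [8,11); WM=6
i=2 t=1 v=7: DROP (t<6-2); WM=6
i=3 t=9 v=9: → [8,12); WM=7
i=4 t=10 v=6: → [8,13); WM=8
i=5 t=12 v=5: → [8,15); WM=10
i=6 t=12 v=7: → [8,15); WM=10
i=7 t=6 v=9: DROP (t<10-2); WM=10
i=8 t=12 v=9: → [8,15); WM=10
i=9 t=0 v=2: DROP (t<10-2); WM=10
i=10 t=13 v=4: → [8,16); WM=11
i=11 t=13 v=4: → [8,16); WM=11

2 7 9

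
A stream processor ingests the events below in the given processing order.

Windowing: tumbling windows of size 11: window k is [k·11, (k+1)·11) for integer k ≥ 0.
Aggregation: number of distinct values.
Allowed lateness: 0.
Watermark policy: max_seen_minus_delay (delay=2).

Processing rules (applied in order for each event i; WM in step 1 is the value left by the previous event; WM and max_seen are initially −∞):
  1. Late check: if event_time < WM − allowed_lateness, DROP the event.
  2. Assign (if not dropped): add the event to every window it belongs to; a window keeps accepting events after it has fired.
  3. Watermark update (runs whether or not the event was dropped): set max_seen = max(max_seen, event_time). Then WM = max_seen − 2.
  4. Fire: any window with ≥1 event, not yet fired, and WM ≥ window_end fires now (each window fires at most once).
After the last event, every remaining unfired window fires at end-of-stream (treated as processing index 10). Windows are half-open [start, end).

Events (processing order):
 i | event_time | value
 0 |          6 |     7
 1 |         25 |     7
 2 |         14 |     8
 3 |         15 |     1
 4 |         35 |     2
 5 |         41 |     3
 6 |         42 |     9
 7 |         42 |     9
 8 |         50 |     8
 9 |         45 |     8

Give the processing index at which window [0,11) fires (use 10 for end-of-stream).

1

i=0 t=6 v=7: → [0,11); WM=4
i=1 t=25 v=7: → [22,33); WM=23; [0,11) fires=1
i=2 t=14 v=8: DROP (t<23-0); WM=23
i=3 t=15 v=1: DROP (t<23-0); WM=23
i=4 t=35 v=2: → [33,44); WM=33; [22,33) fires=1
i=5 t=41 v=3: → [33,44); WM=39
i=6 t=42 v=9: → [33,44); WM=40
i=7 t=42 v=9: → [33,44); WM=40
i=8 t=50 v=8: → [44,55); WM=48; [33,44) fires=3
i=9 t=45 v=8: DROP (t<48-0); WM=48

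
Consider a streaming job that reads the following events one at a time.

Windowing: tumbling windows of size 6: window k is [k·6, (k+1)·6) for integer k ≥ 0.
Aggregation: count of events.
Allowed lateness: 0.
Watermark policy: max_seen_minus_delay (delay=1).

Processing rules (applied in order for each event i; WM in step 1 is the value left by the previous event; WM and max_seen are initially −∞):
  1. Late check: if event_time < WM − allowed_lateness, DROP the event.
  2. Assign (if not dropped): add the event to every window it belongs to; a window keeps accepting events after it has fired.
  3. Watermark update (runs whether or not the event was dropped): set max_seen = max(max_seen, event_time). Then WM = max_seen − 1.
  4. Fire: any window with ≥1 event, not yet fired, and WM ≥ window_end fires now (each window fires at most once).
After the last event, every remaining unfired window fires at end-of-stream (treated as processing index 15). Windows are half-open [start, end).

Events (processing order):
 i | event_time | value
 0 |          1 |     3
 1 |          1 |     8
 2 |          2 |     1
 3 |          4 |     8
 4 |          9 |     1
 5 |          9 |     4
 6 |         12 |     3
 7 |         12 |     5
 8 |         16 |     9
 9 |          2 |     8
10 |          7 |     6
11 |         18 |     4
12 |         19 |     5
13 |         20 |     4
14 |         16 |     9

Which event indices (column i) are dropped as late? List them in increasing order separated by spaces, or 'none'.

9 10 14

i=0 t=1 v=3: → [0,6); WM=0
i=1 t=1 v=8: → [0,6); WM=0
i=2 t=2 v=1: → [0,6); WM=1
i=3 t=4 v=8: → [0,6); WM=3
i=4 t=9 v=1: → [6,12); WM=8; [0,6) fires=4
i=5 t=9 v=4: → [6,12); WM=8
i=6 t=12 v=3: → [12,18); WM=11
i=7 t=12 v=5: → [12,18); WM=11
i=8 t=16 v=9: → [12,18); WM=15; [6,12) fires=2
i=9 t=2 v=8: DROP (t<15-0); WM=15
i=10 t=7 v=6: DROP (t<15-0); WM=15
i=11 t=18 v=4: → [18,24); WM=17
i=12 t=19 v=5: → [18,24); WM=18; [12,18) fires=3
i=13 t=20 v=4: → [18,24); WM=19
i=14 t=16 v=9: DROP (t<19-0); WM=19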